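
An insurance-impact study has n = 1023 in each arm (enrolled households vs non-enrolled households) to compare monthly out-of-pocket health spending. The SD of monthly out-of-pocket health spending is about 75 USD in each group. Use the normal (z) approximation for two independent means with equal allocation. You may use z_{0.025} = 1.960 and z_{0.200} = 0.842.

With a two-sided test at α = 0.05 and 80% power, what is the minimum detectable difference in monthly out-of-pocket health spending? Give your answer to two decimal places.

Minimum detectable difference ≈ 9.29 USD

δ = (z_{α/2} + z_β) · √((σ₁²+σ₂²)/n)
  = (1.960 + 0.842) · √(11250/1023)
  = 2.802 · √10.9971
  = 2.802 · 3.3162
  = 9.2919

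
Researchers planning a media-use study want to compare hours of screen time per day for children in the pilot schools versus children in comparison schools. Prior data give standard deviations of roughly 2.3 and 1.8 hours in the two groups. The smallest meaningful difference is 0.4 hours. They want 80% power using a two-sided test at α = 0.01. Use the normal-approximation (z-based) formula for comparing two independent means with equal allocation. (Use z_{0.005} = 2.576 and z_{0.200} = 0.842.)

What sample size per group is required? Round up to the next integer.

n = 623 per group

n = (z_{α/2} + z_β)² · (σ₁² + σ₂²) / δ²
  = (2.576 + 0.842)² · (2.3² + 1.8² = 8.53) / 0.4²
  = 11.6827 · 8.53 / 0.16
  = 622.84
Round up → n = 623 per group.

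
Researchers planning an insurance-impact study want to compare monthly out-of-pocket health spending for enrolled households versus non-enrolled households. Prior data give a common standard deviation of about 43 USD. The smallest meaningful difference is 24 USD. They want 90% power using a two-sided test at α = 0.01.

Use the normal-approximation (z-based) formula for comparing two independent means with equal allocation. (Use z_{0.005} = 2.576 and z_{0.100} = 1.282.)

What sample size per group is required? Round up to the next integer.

n = (z_{α/2} + z_β)² · (σ₁² + σ₂²) / δ²
  = (2.576 + 1.282)² · (2·43² = 3698) / 24²
  = 14.8842 · 3698 / 576
  = 95.56
Round up → n = 96 per group.

n = 96 per group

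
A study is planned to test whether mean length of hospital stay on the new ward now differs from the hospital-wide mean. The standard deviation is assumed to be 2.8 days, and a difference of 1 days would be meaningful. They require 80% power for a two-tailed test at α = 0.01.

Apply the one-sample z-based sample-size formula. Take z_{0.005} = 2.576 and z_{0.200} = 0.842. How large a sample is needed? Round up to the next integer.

n = (z_{α/2} + z_β)² · σ² / δ²
  = (2.576 + 0.842)² · 2.8² / 1²
  = 11.6827 · 7.84 / 1
  = 91.59
Round up → n = 92.

n = 92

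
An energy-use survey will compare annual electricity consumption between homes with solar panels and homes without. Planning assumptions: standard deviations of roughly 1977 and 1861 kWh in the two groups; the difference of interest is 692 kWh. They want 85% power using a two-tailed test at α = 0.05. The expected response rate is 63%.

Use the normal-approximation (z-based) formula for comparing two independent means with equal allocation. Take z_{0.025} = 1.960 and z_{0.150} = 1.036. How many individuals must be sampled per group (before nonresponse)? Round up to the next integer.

n = 220 per group

n = (z_{α/2} + z_β)² · (σ₁² + σ₂²) / δ²
  = (1.960 + 1.036)² · (1977² + 1861² = 7371850) / 692²
  = 8.9760 · 7371850 / 478864
  = 138.18
Adjust for 63% response: 138.18 / 0.63 = 219.33.
Round up → n = 220 per group.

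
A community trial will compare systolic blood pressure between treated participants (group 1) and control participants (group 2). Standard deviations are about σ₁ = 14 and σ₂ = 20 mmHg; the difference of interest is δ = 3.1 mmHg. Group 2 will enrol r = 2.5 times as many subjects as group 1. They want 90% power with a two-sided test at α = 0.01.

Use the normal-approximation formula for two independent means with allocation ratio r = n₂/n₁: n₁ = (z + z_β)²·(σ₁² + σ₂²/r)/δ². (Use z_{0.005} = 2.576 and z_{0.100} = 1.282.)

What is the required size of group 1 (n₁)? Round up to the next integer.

n₁ = (z_{α/2} + z_β)² · (σ₁² + σ₂²/r) / δ²
   = (2.576 + 1.282)² · (14² + 20²/2.5) / 3.1²
   = 14.8842 · (196 + 160) / 9.61
   = 14.8842 · 356 / 9.61
   = 551.38
Round up → n₁ = 552; n₂ = r·n₁ = 2.5 × 552 = 1380.

n₁ = 552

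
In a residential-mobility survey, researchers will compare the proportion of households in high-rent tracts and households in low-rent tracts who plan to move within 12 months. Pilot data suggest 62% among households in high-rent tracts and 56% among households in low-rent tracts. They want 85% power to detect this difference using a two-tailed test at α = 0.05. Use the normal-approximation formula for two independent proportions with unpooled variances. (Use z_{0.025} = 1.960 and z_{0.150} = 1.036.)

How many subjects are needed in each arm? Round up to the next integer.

n = 1202 per group

n = (z_{α/2} + z_β)² · [p₁(1−p₁) + p₂(1−p₂)] / (p₁ − p₂)²
  = (1.960 + 1.036)² · (0.62·0.38 + 0.56·0.44) / (0.06)²
  = (2.996)² · (0.2356 + 0.2464) / 0.0036
  = 8.9760 · 0.4820 / 0.0036
  = 1201.79
Round up → n = 1202 per group.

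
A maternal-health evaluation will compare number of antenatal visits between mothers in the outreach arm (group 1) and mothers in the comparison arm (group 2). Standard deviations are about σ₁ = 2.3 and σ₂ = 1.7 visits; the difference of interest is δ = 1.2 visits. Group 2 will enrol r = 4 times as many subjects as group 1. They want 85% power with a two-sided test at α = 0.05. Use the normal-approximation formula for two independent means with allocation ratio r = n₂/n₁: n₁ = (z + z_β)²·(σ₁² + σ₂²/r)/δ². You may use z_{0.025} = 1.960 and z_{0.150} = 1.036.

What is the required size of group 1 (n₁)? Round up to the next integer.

n₁ = (z_{α/2} + z_β)² · (σ₁² + σ₂²/r) / δ²
   = (1.960 + 1.036)² · (2.3² + 1.7²/4) / 1.2²
   = 8.9760 · (5.29 + 0.7225) / 1.44
   = 8.9760 · 6.0125 / 1.44
   = 37.48
Round up → n₁ = 38; n₂ = r·n₁ = 4 × 38 = 152.

n₁ = 38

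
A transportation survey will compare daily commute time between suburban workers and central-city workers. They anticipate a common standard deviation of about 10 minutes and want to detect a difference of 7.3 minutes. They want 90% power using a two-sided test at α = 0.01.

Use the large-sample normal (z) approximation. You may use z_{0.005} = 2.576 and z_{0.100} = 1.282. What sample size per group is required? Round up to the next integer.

n = 56 per group

n = (z_{α/2} + z_β)² · (σ₁² + σ₂²) / δ²
  = (2.576 + 1.282)² · (2·10² = 200) / 7.3²
  = 14.8842 · 200 / 53.29
  = 55.86
Round up → n = 56 per group.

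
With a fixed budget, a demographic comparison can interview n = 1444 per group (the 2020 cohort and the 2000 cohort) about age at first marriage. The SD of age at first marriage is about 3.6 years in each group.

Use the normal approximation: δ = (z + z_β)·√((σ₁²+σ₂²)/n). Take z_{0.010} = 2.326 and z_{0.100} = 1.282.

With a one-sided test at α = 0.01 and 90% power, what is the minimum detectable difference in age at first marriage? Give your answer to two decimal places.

Minimum detectable difference ≈ 0.48 years

δ = (z_α + z_β) · √((σ₁²+σ₂²)/n)
  = (2.326 + 1.282) · √(25.92/1444)
  = 3.608 · √0.01795
  = 3.608 · 0.1340
  = 0.4834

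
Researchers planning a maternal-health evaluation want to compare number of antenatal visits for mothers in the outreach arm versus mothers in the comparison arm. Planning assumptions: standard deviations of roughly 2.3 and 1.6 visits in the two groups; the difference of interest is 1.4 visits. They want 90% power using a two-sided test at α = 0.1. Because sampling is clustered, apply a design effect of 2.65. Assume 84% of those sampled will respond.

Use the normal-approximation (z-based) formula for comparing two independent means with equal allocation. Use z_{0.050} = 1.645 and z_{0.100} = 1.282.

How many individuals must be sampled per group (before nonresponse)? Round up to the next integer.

n = (z_{α/2} + z_β)² · (σ₁² + σ₂²) / δ²
  = (1.645 + 1.282)² · (2.3² + 1.6² = 7.85) / 1.4²
  = 8.5673 · 7.85 / 1.96
  = 34.31
Design effect: 2.65 × 34.31 = 90.93.
Adjust for 84% response: 90.93 / 0.84 = 108.25.
Round up → n = 109 per group.

n = 109 per group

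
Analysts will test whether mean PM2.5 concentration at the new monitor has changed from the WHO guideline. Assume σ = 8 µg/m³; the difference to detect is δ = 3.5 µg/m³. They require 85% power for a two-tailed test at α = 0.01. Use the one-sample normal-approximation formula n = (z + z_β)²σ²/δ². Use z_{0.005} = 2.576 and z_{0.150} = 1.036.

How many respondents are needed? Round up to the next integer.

n = 69

n = (z_{α/2} + z_β)² · σ² / δ²
  = (2.576 + 1.036)² · 8² / 3.5²
  = 13.0465 · 64 / 12.25
  = 68.16
Round up → n = 69.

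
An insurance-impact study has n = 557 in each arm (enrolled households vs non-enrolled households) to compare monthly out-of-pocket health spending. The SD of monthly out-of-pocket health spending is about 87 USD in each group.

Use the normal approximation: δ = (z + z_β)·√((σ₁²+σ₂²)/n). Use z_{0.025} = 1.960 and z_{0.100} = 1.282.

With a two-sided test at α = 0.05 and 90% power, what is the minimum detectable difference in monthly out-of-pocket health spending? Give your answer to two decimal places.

δ = (z_{α/2} + z_β) · √((σ₁²+σ₂²)/n)
  = (1.960 + 1.282) · √(15138/557)
  = 3.242 · √27.1777
  = 3.242 · 5.2132
  = 16.9013

Minimum detectable difference ≈ 16.90 USD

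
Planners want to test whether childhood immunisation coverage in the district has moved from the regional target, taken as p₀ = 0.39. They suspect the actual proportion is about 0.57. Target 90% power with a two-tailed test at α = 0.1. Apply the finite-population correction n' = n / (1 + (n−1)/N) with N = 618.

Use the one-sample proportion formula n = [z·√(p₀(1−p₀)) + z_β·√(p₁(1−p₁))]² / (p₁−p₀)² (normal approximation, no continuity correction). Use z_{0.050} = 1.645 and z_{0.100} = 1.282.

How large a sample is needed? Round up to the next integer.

n = [z_{α/2}·√(p₀q₀) + z_β·√(p₁q₁)]² / (p₁ − p₀)²
  = [1.645·√(0.39·0.61) + 1.282·√(0.57·0.43)]² / (0.18)²
  = [1.645·0.4877 + 1.282·0.4951]² / 0.0324
  = [1.4370]² / 0.0324
  = 63.74
Finite-population correction (N = 618): 63.74 / (1 + (63.74 − 1)/618) = 57.86.
Round up → n = 58.

n = 58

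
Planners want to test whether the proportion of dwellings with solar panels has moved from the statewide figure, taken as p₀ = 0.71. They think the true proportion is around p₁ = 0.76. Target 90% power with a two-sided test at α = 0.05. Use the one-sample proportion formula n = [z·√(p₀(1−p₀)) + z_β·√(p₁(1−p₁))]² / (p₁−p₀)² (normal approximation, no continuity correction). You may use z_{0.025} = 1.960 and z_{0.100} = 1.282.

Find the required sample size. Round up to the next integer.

n = [z_{α/2}·√(p₀q₀) + z_β·√(p₁q₁)]² / (p₁ − p₀)²
  = [1.960·√(0.71·0.29) + 1.282·√(0.76·0.24)]² / (0.05)²
  = [1.960·0.4538 + 1.282·0.4271]² / 0.0025
  = [1.4369]² / 0.0025
  = 825.87
Round up → n = 826.

n = 826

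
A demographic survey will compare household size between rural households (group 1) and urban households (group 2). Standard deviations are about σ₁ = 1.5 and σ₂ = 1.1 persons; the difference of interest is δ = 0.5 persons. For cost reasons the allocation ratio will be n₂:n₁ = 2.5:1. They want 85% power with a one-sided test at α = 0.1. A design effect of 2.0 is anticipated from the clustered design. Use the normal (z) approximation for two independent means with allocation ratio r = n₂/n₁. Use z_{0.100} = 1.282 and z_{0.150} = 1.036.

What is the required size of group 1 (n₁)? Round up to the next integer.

n₁ = 118

n₁ = (z_α + z_β)² · (σ₁² + σ₂²/r) / δ²
   = (1.282 + 1.036)² · (1.5² + 1.1²/2.5) / 0.5²
   = 5.3731 · (2.25 + 0.484) / 0.25
   = 5.3731 · 2.734 / 0.25
   = 58.76
Design effect: 2.0 × 58.76 = 117.52.
Round up → n₁ = 118; n₂ = r·n₁ = 2.5 × 118 = 295.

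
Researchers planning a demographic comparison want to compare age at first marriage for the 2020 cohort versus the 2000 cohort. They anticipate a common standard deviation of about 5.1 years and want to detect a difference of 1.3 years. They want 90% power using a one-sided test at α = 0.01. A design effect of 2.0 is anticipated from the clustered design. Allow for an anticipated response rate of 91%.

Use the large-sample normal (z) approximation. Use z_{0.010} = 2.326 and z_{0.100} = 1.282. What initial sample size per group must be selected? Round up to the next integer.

n = (z_α + z_β)² · (σ₁² + σ₂²) / δ²
  = (2.326 + 1.282)² · (2·5.1² = 52.02) / 1.3²
  = 13.0177 · 52.02 / 1.69
  = 400.70
Design effect: 2.0 × 400.70 = 801.40.
Adjust for 91% response: 801.40 / 0.91 = 880.65.
Round up → n = 881 per group.

n = 881 per group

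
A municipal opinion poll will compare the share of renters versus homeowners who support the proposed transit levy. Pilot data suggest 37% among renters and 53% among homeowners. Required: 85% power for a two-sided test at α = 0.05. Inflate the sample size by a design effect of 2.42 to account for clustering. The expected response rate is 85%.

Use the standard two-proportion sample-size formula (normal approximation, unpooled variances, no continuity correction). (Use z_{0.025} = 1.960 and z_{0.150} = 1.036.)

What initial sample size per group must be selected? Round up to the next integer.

n = 482 per group

n = (z_{α/2} + z_β)² · [p₁(1−p₁) + p₂(1−p₂)] / (p₁ − p₂)²
  = (1.960 + 1.036)² · (0.37·0.63 + 0.53·0.47) / (-0.16)²
  = (2.996)² · (0.2331 + 0.2491) / 0.0256
  = 8.9760 · 0.4822 / 0.0256
  = 169.07
Design effect: 2.42 × 169.07 = 409.15.
Adjust for 85% response: 409.15 / 0.85 = 481.36.
Round up → n = 482 per group.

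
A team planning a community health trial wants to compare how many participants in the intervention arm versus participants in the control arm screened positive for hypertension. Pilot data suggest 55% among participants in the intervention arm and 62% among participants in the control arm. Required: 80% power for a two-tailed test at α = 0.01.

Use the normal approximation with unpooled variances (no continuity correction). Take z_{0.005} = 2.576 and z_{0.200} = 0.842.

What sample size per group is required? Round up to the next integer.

n = (z_{α/2} + z_β)² · [p₁(1−p₁) + p₂(1−p₂)] / (p₁ − p₂)²
  = (2.576 + 0.842)² · (0.55·0.45 + 0.62·0.38) / (-0.07)²
  = (3.418)² · (0.2475 + 0.2356) / 0.0049
  = 11.6827 · 0.4831 / 0.0049
  = 1151.82
Round up → n = 1152 per group.

n = 1152 per group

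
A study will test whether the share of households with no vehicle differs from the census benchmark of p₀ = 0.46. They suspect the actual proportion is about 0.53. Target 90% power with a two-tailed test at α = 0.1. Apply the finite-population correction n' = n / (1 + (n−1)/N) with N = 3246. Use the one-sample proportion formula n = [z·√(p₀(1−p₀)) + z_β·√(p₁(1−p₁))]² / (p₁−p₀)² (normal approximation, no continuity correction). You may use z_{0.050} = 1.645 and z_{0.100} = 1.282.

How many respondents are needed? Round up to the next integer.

n = [z_{α/2}·√(p₀q₀) + z_β·√(p₁q₁)]² / (p₁ − p₀)²
  = [1.645·√(0.46·0.54) + 1.282·√(0.53·0.47)]² / (0.07)²
  = [1.645·0.4984 + 1.282·0.4991]² / 0.0049
  = [1.4597]² / 0.0049
  = 434.85
Finite-population correction (N = 3246): 434.85 / (1 + (434.85 − 1)/3246) = 383.58.
Round up → n = 384.

n = 384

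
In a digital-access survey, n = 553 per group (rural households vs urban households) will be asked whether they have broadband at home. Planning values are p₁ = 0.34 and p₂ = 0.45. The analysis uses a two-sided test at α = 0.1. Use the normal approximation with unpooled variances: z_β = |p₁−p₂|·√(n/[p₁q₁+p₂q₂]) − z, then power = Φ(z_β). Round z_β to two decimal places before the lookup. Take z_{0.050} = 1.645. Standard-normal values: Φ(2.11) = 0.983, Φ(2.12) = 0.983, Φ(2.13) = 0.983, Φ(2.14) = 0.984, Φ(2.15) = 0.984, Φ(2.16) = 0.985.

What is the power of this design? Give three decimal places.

Power ≈ 0.983

z_β = |p₁−p₂|·√(n/[p₁q₁+p₂q₂]) − z_{α/2}
    = 0.11 · √(553/0.4719) − 1.645
    = 0.11 · 34.2324 − 1.645
    = 3.7656 − 1.645 = 2.1206 → 2.12
Power = Φ(2.12) = 0.983.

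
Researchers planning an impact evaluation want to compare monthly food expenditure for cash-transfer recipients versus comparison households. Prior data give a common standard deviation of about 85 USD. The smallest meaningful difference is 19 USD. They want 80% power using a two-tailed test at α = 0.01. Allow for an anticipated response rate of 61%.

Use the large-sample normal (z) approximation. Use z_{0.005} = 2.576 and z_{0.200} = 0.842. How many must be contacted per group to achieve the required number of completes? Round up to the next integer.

n = 767 per group

n = (z_{α/2} + z_β)² · (σ₁² + σ₂²) / δ²
  = (2.576 + 0.842)² · (2·85² = 14450) / 19²
  = 11.6827 · 14450 / 361
  = 467.63
Adjust for 61% response: 467.63 / 0.61 = 766.61.
Round up → n = 767 per group.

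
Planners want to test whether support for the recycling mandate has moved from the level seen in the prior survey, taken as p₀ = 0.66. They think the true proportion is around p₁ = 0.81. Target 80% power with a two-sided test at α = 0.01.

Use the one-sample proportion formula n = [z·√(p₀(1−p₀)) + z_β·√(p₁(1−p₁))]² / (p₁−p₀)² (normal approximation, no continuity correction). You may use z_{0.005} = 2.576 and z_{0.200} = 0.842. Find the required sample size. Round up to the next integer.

n = 107

n = [z_{α/2}·√(p₀q₀) + z_β·√(p₁q₁)]² / (p₁ − p₀)²
  = [2.576·√(0.66·0.34) + 0.842·√(0.81·0.19)]² / (0.15)²
  = [2.576·0.4737 + 0.842·0.3923]² / 0.0225
  = [1.5506]² / 0.0225
  = 106.86
Round up → n = 107.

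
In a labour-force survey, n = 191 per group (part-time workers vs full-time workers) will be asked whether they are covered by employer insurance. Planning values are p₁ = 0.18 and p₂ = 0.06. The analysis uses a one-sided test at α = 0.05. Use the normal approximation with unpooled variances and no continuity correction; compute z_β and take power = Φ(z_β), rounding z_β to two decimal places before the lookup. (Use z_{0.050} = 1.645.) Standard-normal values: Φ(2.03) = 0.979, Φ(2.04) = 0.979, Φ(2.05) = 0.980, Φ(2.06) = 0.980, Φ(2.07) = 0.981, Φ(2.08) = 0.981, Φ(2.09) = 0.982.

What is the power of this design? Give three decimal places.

Power ≈ 0.979

z_β = |p₁−p₂|·√(n/[p₁q₁+p₂q₂]) − z_α
    = 0.12 · √(191/0.2040) − 1.645
    = 0.12 · 30.5986 − 1.645
    = 3.6718 − 1.645 = 2.0268 → 2.03
Power = Φ(2.03) = 0.979.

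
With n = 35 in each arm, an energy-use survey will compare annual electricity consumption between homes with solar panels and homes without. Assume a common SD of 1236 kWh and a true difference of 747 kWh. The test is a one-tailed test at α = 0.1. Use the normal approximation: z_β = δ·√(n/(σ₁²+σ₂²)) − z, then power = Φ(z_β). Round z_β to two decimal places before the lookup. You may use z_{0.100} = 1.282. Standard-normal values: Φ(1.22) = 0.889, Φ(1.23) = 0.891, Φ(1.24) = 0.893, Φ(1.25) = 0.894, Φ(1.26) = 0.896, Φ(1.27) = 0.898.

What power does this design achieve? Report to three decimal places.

Power ≈ 0.894

z_β = δ·√(n/(σ₁²+σ₂²)) − z_α
    = 747 · √(35/3055392) − 1.282
    = 747 · 0.00338 − 1.282
    = 2.5283 − 1.282 = 1.2463 → 1.25
Power = Φ(1.25) = 0.894.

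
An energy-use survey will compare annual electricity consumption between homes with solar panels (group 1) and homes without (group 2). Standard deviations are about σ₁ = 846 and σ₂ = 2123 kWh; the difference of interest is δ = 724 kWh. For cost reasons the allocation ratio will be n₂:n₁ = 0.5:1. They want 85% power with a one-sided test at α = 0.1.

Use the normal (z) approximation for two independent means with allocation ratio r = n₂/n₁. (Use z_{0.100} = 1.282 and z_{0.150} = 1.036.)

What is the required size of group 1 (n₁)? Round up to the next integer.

n₁ = (z_α + z_β)² · (σ₁² + σ₂²/r) / δ²
   = (1.282 + 1.036)² · (846² + 2123²/0.5) / 724²
   = 5.3731 · (715716 + 9014258) / 524176
   = 5.3731 · 9729974 / 524176
   = 99.74
Round up → n₁ = 100; n₂ = r·n₁ = 0.5 × 100 = 50.

n₁ = 100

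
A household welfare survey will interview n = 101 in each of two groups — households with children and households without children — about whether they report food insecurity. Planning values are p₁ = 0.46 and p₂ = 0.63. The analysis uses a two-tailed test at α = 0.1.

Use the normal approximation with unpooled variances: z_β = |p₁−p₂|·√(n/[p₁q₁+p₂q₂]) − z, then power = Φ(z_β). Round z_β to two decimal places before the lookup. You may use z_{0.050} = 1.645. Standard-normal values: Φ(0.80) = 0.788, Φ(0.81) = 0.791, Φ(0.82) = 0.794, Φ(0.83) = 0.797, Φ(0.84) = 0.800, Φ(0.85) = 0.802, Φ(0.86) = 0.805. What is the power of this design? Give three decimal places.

z_β = |p₁−p₂|·√(n/[p₁q₁+p₂q₂]) − z_{α/2}
    = 0.17 · √(101/0.4815) − 1.645
    = 0.17 · 14.4831 − 1.645
    = 2.4621 − 1.645 = 0.8171 → 0.82
Power = Φ(0.82) = 0.794.

Power ≈ 0.794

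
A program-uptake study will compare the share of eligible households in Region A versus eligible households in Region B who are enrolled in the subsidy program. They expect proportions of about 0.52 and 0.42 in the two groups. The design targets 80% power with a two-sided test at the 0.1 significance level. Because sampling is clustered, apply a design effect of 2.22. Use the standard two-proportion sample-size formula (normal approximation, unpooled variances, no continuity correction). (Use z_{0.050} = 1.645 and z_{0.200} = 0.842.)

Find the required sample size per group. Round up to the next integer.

n = 678 per group

n = (z_{α/2} + z_β)² · [p₁(1−p₁) + p₂(1−p₂)] / (p₁ − p₂)²
  = (1.645 + 0.842)² · (0.52·0.48 + 0.42·0.58) / (0.10)²
  = (2.487)² · (0.2496 + 0.2436) / 0.0100
  = 6.1852 · 0.4932 / 0.0100
  = 305.05
Design effect: 2.22 × 305.05 = 677.22.
Round up → n = 678 per group.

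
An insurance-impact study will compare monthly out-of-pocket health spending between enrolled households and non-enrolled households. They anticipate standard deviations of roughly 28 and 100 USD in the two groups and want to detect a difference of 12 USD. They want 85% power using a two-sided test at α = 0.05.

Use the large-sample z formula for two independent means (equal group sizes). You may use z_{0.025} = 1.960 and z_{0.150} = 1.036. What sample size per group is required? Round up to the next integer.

n = 673 per group

n = (z_{α/2} + z_β)² · (σ₁² + σ₂²) / δ²
  = (1.960 + 1.036)² · (28² + 100² = 10784) / 12²
  = 8.9760 · 10784 / 144
  = 672.20
Round up → n = 673 per group.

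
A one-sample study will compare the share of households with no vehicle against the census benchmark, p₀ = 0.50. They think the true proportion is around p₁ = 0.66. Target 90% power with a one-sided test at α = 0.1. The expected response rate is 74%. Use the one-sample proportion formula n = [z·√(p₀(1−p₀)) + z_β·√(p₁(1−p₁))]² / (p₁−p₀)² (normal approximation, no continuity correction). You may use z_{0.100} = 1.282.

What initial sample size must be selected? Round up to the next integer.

n = [z_α·√(p₀q₀) + z_β·√(p₁q₁)]² / (p₁ − p₀)²
  = [1.282·√(0.50·0.50) + 1.282·√(0.66·0.34)]² / (0.16)²
  = [1.282·0.5000 + 1.282·0.4737]² / 0.0256
  = [1.2483]² / 0.0256
  = 60.87
Adjust for 74% response: 60.87 / 0.74 = 82.26.
Round up → n = 83.

n = 83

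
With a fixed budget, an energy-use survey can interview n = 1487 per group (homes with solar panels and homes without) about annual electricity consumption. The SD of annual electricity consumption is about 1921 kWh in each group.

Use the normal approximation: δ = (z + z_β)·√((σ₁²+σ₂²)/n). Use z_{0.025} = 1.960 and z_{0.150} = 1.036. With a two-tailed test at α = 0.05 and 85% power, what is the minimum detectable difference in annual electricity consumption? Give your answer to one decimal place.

Minimum detectable difference ≈ 211.1 kWh

δ = (z_{α/2} + z_β) · √((σ₁²+σ₂²)/n)
  = (1.960 + 1.036) · √(7380482/1487)
  = 2.996 · √4963.3
  = 2.996 · 70.4510
  = 211.0711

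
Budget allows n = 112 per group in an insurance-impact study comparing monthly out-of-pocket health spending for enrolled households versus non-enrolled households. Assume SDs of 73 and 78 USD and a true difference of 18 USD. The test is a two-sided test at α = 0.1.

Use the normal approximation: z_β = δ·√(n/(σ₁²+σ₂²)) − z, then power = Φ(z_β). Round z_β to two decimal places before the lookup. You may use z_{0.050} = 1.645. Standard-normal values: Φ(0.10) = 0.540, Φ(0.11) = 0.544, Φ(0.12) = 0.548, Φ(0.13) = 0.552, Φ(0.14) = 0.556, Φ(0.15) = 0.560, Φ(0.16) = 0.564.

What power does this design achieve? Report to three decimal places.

Power ≈ 0.556

z_β = δ·√(n/(σ₁²+σ₂²)) − z_{α/2}
    = 18 · √(112/11413) − 1.645
    = 18 · 0.09906 − 1.645
    = 1.7831 − 1.645 = 0.1381 → 0.14
Power = Φ(0.14) = 0.556.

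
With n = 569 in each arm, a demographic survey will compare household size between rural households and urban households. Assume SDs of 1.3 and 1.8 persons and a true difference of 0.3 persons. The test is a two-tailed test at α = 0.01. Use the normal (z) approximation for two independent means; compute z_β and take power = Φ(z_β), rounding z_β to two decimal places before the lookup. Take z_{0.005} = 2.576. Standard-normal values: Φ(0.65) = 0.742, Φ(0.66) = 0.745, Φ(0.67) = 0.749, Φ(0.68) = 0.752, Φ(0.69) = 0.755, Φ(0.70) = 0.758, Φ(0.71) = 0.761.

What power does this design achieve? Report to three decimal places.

Power ≈ 0.742

z_β = δ·√(n/(σ₁²+σ₂²)) − z_{α/2}
    = 0.3 · √(569/4.93) − 2.576
    = 0.3 · 10.74318 − 2.576
    = 3.2230 − 2.576 = 0.6470 → 0.65
Power = Φ(0.65) = 0.742.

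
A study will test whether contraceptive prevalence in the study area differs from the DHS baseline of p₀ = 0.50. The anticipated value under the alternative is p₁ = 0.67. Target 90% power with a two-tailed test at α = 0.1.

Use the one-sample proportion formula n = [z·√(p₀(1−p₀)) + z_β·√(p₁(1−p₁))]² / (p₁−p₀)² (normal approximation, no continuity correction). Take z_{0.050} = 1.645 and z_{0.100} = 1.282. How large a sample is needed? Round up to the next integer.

n = 71

n = [z_{α/2}·√(p₀q₀) + z_β·√(p₁q₁)]² / (p₁ − p₀)²
  = [1.645·√(0.50·0.50) + 1.282·√(0.67·0.33)]² / (0.17)²
  = [1.645·0.5000 + 1.282·0.4702]² / 0.0289
  = [1.4253]² / 0.0289
  = 70.29
Round up → n = 71.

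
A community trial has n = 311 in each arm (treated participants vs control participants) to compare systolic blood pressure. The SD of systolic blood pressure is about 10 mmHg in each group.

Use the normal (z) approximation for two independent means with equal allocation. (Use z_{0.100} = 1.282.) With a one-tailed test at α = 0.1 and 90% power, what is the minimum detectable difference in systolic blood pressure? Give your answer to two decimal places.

δ = (z_α + z_β) · √((σ₁²+σ₂²)/n)
  = (1.282 + 1.282) · √(200/311)
  = 2.564 · √0.64309
  = 2.564 · 0.8019
  = 2.0561

Minimum detectable difference ≈ 2.06 mmHg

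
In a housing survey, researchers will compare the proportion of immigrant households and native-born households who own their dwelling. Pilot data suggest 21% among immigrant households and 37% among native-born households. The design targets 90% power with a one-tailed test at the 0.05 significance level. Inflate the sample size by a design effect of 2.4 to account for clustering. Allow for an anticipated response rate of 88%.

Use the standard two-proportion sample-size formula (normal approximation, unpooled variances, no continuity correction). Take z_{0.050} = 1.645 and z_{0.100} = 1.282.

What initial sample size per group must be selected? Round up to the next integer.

n = (z_α + z_β)² · [p₁(1−p₁) + p₂(1−p₂)] / (p₁ − p₂)²
  = (1.645 + 1.282)² · (0.21·0.79 + 0.37·0.63) / (-0.16)²
  = (2.927)² · (0.1659 + 0.2331) / 0.0256
  = 8.5673 · 0.3990 / 0.0256
  = 133.53
Design effect: 2.4 × 133.53 = 320.47.
Adjust for 88% response: 320.47 / 0.88 = 364.17.
Round up → n = 365 per group.

n = 365 per group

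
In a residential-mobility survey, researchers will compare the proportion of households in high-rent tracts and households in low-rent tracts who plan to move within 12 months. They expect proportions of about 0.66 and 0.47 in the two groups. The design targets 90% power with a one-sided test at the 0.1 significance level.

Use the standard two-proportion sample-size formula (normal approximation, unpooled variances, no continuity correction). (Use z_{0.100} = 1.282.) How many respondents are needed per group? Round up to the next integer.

n = 87 per group

n = (z_α + z_β)² · [p₁(1−p₁) + p₂(1−p₂)] / (p₁ − p₂)²
  = (1.282 + 1.282)² · (0.66·0.34 + 0.47·0.53) / (0.19)²
  = (2.564)² · (0.2244 + 0.2491) / 0.0361
  = 6.5741 · 0.4735 / 0.0361
  = 86.23
Round up → n = 87 per group.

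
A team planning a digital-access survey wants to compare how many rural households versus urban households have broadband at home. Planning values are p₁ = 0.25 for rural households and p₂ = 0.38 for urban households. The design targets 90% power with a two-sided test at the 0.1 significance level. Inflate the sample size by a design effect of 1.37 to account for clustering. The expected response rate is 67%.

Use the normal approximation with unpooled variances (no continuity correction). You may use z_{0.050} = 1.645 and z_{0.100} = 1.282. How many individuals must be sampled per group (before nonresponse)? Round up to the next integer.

n = (z_{α/2} + z_β)² · [p₁(1−p₁) + p₂(1−p₂)] / (p₁ − p₂)²
  = (1.645 + 1.282)² · (0.25·0.75 + 0.38·0.62) / (-0.13)²
  = (2.927)² · (0.1875 + 0.2356) / 0.0169
  = 8.5673 · 0.4231 / 0.0169
  = 214.49
Design effect: 1.37 × 214.49 = 293.85.
Adjust for 67% response: 293.85 / 0.67 = 438.58.
Round up → n = 439 per group.

n = 439 per group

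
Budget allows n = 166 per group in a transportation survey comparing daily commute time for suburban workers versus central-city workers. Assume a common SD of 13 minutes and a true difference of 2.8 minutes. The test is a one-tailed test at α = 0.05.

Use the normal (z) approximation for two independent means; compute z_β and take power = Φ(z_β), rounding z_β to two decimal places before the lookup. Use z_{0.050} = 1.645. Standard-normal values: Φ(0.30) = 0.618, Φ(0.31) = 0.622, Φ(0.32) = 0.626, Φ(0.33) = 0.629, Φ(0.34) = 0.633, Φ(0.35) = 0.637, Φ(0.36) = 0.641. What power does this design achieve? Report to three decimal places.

Power ≈ 0.626

z_β = δ·√(n/(σ₁²+σ₂²)) − z_α
    = 2.8 · √(166/338) − 1.645
    = 2.8 · 0.70080 − 1.645
    = 1.9622 − 1.645 = 0.3172 → 0.32
Power = Φ(0.32) = 0.626.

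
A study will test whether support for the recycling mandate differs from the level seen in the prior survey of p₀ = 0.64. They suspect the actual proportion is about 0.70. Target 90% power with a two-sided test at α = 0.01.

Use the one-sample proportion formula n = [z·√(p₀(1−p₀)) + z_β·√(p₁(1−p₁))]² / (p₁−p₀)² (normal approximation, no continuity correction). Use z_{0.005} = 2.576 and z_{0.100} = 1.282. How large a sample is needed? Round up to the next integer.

n = [z_{α/2}·√(p₀q₀) + z_β·√(p₁q₁)]² / (p₁ − p₀)²
  = [2.576·√(0.64·0.36) + 1.282·√(0.70·0.30)]² / (0.06)²
  = [2.576·0.4800 + 1.282·0.4583]² / 0.0036
  = [1.8240]² / 0.0036
  = 924.13
Round up → n = 925.

n = 925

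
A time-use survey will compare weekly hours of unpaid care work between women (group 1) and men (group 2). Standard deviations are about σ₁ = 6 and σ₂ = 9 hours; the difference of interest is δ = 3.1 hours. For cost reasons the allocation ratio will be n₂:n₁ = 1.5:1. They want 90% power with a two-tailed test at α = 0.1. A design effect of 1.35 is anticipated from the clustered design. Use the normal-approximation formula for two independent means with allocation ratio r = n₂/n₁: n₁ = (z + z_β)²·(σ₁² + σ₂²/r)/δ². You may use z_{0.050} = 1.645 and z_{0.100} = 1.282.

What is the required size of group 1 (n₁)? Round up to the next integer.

n₁ = (z_{α/2} + z_β)² · (σ₁² + σ₂²/r) / δ²
   = (1.645 + 1.282)² · (6² + 9²/1.5) / 3.1²
   = 8.5673 · (36 + 54) / 9.61
   = 8.5673 · 90 / 9.61
   = 80.24
Design effect: 1.35 × 80.24 = 108.32.
Round up → n₁ = 109; n₂ = r·n₁ = 1.5 × 109 = 164.

n₁ = 109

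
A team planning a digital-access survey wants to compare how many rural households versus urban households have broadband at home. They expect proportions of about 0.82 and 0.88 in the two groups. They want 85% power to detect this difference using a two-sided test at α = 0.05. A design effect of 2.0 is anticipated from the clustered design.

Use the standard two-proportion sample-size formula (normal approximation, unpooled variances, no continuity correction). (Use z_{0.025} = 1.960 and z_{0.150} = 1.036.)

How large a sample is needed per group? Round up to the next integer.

n = (z_{α/2} + z_β)² · [p₁(1−p₁) + p₂(1−p₂)] / (p₁ − p₂)²
  = (1.960 + 1.036)² · (0.82·0.18 + 0.88·0.12) / (-0.06)²
  = (2.996)² · (0.1476 + 0.1056) / 0.0036
  = 8.9760 · 0.2532 / 0.0036
  = 631.31
Design effect: 2.0 × 631.31 = 1262.63.
Round up → n = 1263 per group.

n = 1263 per group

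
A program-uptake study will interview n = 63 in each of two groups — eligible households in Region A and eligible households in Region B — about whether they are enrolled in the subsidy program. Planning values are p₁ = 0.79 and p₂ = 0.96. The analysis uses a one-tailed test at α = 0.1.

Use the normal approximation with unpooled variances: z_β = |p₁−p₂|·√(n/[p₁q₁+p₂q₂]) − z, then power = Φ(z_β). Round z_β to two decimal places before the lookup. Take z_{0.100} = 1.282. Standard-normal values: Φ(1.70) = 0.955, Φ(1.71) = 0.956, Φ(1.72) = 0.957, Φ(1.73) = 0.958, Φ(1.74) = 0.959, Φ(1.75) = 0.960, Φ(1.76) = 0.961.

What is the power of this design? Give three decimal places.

z_β = |p₁−p₂|·√(n/[p₁q₁+p₂q₂]) − z_α
    = 0.17 · √(63/0.2043) − 1.282
    = 0.17 · 17.5605 − 1.282
    = 2.9853 − 1.282 = 1.7033 → 1.70
Power = Φ(1.70) = 0.955.

Power ≈ 0.955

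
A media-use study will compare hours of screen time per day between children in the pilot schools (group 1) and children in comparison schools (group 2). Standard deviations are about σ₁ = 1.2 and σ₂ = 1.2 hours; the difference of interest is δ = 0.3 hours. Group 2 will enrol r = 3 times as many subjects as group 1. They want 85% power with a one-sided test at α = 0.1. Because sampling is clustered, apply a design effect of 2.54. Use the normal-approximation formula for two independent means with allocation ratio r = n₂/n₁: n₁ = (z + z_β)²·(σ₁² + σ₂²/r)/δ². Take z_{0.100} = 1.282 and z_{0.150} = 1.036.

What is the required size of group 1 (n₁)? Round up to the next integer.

n₁ = (z_α + z_β)² · (σ₁² + σ₂²/r) / δ²
   = (1.282 + 1.036)² · (1.2² + 1.2²/3) / 0.3²
   = 5.3731 · (1.44 + 0.48) / 0.09
   = 5.3731 · 1.92 / 0.09
   = 114.63
Design effect: 2.54 × 114.63 = 291.15.
Round up → n₁ = 292; n₂ = r·n₁ = 3 × 292 = 876.

n₁ = 292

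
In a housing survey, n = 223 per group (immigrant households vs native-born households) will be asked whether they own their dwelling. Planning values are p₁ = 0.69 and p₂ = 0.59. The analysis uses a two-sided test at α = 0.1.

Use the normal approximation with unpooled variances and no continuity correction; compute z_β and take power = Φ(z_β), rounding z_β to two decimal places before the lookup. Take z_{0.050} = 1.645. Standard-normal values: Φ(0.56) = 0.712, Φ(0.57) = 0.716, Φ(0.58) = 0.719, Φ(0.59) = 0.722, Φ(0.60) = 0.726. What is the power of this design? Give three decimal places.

Power ≈ 0.716

z_β = |p₁−p₂|·√(n/[p₁q₁+p₂q₂]) − z_{α/2}
    = 0.10 · √(223/0.4558) − 1.645
    = 0.10 · 22.1190 − 1.645
    = 2.2119 − 1.645 = 0.5669 → 0.57
Power = Φ(0.57) = 0.716.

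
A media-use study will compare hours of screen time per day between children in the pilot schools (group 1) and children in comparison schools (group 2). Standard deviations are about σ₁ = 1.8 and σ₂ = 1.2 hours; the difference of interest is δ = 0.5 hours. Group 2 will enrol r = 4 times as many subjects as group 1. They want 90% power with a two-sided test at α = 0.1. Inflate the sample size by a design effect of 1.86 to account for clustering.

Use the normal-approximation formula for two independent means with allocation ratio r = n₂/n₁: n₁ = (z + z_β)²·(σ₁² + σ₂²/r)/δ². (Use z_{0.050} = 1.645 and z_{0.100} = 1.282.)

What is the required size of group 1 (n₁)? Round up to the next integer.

n₁ = 230

n₁ = (z_{α/2} + z_β)² · (σ₁² + σ₂²/r) / δ²
   = (1.645 + 1.282)² · (1.8² + 1.2²/4) / 0.5²
   = 8.5673 · (3.24 + 0.36) / 0.25
   = 8.5673 · 3.6 / 0.25
   = 123.37
Design effect: 1.86 × 123.37 = 229.47.
Round up → n₁ = 230; n₂ = r·n₁ = 4 × 230 = 920.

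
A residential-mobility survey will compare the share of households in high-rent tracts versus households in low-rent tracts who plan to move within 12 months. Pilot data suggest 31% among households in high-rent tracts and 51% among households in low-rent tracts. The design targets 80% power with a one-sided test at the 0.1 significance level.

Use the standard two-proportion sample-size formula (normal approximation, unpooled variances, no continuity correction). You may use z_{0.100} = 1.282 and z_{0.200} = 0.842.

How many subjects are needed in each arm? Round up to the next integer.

n = 53 per group

n = (z_α + z_β)² · [p₁(1−p₁) + p₂(1−p₂)] / (p₁ − p₂)²
  = (1.282 + 0.842)² · (0.31·0.69 + 0.51·0.49) / (-0.20)²
  = (2.124)² · (0.2139 + 0.2499) / 0.0400
  = 4.5114 · 0.4638 / 0.0400
  = 52.31
Round up → n = 53 per group.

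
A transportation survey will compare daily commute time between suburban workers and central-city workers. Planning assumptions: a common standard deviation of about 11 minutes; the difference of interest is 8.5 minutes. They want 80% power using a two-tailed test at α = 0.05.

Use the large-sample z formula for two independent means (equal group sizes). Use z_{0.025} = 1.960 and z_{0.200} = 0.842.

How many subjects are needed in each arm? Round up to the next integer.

n = 27 per group

n = (z_{α/2} + z_β)² · (σ₁² + σ₂²) / δ²
  = (1.960 + 0.842)² · (2·11² = 242) / 8.5²
  = 7.8512 · 242 / 72.25
  = 26.30
Round up → n = 27 per group.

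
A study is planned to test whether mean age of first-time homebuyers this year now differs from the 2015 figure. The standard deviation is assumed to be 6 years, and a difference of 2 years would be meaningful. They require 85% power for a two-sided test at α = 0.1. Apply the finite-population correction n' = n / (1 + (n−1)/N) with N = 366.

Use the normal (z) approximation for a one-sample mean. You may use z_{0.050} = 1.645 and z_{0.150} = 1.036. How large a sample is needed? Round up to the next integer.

n = 56

n = (z_{α/2} + z_β)² · σ² / δ²
  = (1.645 + 1.036)² · 6² / 2²
  = 7.1878 · 36 / 4
  = 64.69
Finite-population correction (N = 366): 64.69 / (1 + (64.69 − 1)/366) = 55.10.
Round up → n = 56.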